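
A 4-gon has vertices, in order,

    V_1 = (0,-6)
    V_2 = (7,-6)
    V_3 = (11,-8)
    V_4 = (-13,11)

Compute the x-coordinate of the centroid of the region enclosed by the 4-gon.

-82/63

Apply the surveyor's formula. First the cross-terms c_i = x_i·y_{i+1} − x_{i+1}·y_i:
  42, 10, 17, 78  ⇒  2A = 147, A = 73.5.
Then Σ (x_i + x_{i+1})·c_i = -574, so x̄ = -574 / (6·73.5) = -82/63.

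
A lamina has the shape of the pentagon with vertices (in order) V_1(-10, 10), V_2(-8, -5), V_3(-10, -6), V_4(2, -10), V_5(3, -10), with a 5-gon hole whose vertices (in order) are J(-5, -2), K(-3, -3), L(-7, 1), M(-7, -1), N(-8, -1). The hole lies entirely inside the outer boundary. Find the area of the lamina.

85.5

Outer boundary:
Apply the surveyor's formula: 2A = Σ (x_i·y_{i+1} − x_{i+1}·y_i), indices taken mod 5.
V_1→V_2: (-10)(-5) − (-8)(10) = 130
V_2→V_3: (-8)(-6) − (-10)(-5) = -2
V_3→V_4: (-10)(-10) − (2)(-6) = 112
V_4→V_5: (2)(-10) − (3)(-10) = 10
V_5→V_1: (3)(10) − (-10)(-10) = -70
Σ = 180
Area = |Σ|/2 = 90.
Hole:
Cross-terms: 9, -24, 14, -1, 11  ⇒  Σ = 9
Area = |Σ|/2 = 4.5.
Net area = 90 − 4.5 = 85.5.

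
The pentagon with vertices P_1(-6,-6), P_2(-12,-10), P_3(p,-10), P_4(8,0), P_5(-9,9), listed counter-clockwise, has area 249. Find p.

The doubled signed area Σ (x_i y_{i+1} − x_{i+1} y_i) is linear in p.
With p=0 it equals 368; the coefficient of p is 10 (from the two edges through P_3).
So 10·p + 368 = 2·249 = 498 ⇒ p = 13.

13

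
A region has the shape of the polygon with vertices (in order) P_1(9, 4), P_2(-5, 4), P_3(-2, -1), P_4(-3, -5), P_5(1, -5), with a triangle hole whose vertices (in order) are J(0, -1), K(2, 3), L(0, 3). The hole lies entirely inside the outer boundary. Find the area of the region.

68.5

Outer boundary:
P_1→P_2: (9)(4) − (-5)(4) = 56
P_2→P_3: (-5)(-1) − (-2)(4) = 13
P_3→P_4: (-2)(-5) − (-3)(-1) = 7
P_4→P_5: (-3)(-5) − (1)(-5) = 20
P_5→P_1: (1)(4) − (9)(-5) = 49
Σ = 145
Area = |Σ|/2 = 72.5.
Hole:
Σ = (2) + (6) + (0) = 8
Area = |Σ|/2 = 4.
Net area = 72.5 − 4 = 68.5.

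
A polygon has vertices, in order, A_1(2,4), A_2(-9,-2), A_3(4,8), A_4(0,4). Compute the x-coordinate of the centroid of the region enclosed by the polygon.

-2

Apply the shoelace (surveyor's) formula. First the cross-terms c_i = x_i·y_{i+1} − x_{i+1}·y_i:
  32, -64, 16, -8  ⇒  2A = -24, A = -12.
Then Σ (x_i + x_{i+1})·c_i = 144, so x̄ = 144 / (6·(-12)) = -2.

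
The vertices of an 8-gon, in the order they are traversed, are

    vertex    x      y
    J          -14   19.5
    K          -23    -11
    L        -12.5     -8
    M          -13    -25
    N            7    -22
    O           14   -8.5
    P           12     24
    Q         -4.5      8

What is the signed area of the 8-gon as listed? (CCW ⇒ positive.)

1116.625

Apply Gauss's area formula: 2A = Σ (x_i·y_{i+1} − x_{i+1}·y_i), indices taken mod 8.
Σ = (602.5) + (46.5) + (208.5) + (461) + (248.5) + (438) + (204) + (24.25) = 2233.25
Signed area = Σ/2 = 1116.625 (positive ⇒ counter-clockwise traversal).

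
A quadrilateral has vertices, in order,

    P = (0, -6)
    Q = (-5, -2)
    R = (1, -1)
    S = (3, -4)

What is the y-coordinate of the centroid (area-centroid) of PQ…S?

Apply the shoelace (surveyor's) formula. First the cross-terms c_i = x_i·y_{i+1} − x_{i+1}·y_i:
  -30, 7, -1, -18  ⇒  2A = -42, A = -21.
Then Σ (y_i + y_{i+1})·c_i = 404, so ȳ = 404 / (6·(-21)) = -202/63.

-202/63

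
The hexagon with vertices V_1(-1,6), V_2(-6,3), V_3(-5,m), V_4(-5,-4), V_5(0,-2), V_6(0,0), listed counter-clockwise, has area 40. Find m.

Write out the shoelace sum; only the two edges meeting at V_3 involve m:
2·Area = [((-6)·m − (-5)·3) + ((-5)·(-4) − (-5)·m)] + 43
       = -1·m + 78 = 80
⇒ m = -2.

-2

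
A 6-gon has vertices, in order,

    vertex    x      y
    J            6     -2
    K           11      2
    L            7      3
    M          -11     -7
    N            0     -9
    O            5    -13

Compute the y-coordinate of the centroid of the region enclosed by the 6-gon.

-1145/249

Apply Gauss's area formula. First the cross-terms c_i = x_i·y_{i+1} − x_{i+1}·y_i:
  34, 19, -16, 99, 45, 68  ⇒  2A = 249, A = 124.5.
Then Σ (y_i + y_{i+1})·c_i = -3435, so ȳ = -3435 / (6·124.5) = -1145/249.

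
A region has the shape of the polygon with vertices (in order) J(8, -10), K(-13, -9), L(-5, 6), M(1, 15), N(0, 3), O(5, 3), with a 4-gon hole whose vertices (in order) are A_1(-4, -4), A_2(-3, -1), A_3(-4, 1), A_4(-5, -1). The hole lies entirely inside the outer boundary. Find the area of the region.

241

Outer boundary:
Apply the shoelace formula: 2A = Σ (x_i·y_{i+1} − x_{i+1}·y_i), indices taken mod 6.
J→K: (8)(-9) − (-13)(-10) = -202
K→L: (-13)(6) − (-5)(-9) = -123
L→M: (-5)(15) − (1)(6) = -81
M→N: (1)(3) − (0)(15) = 3
N→O: (0)(3) − (5)(3) = -15
O→J: (5)(-10) − (8)(3) = -74
Σ = -492
Area = |Σ|/2 = 246.
Hole:
Apply the shoelace (surveyor's) formula: 2A = Σ (x_i·y_{i+1} − x_{i+1}·y_i), indices taken mod 4.
A_1→A_2: (-4)(-1) − (-3)(-4) = -8
A_2→A_3: (-3)(1) − (-4)(-1) = -7
A_3→A_4: (-4)(-1) − (-5)(1) = 9
A_4→A_1: (-5)(-4) − (-4)(-1) = 16
Σ = 10
Area = |Σ|/2 = 5.
Net area = 246 − 5 = 241.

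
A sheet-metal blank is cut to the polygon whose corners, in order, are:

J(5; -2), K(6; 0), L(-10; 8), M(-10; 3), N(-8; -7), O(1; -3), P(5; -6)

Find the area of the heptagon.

132

Apply the surveyor's formula: 2A = Σ (x_i·y_{i+1} − x_{i+1}·y_i), indices taken mod 7.
J→K: (5)(0) − (6)(-2) = 12
K→L: (6)(8) − (-10)(0) = 48
L→M: (-10)(3) − (-10)(8) = 50
M→N: (-10)(-7) − (-8)(3) = 94
N→O: (-8)(-3) − (1)(-7) = 31
O→P: (1)(-6) − (5)(-3) = 9
P→J: (5)(-2) − (5)(-6) = 20
Σ = 264
Area = |Σ|/2 = 132.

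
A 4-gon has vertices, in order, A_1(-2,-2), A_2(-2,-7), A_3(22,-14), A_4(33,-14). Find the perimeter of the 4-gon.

|A_1A_2| = √((0)² + (-5)²) = √25 = 5
|A_2A_3| = √((24)² + (-7)²) = √625 = 25
|A_3A_4| = √((11)² + (0)²) = √121 = 11
|A_4A_1| = √((-35)² + (12)²) = √1369 = 37
Perimeter = 5 + 25 + 11 + 37 = 78.

78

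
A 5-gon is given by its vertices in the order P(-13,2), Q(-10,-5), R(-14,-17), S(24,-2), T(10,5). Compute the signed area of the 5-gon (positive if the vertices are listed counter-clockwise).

Apply the shoelace formula: 2A = Σ (x_i·y_{i+1} − x_{i+1}·y_i), indices taken mod 5.
Cross-terms: 85, 100, 436, 140, 85  ⇒  Σ = 846
Signed area = Σ/2 = 423 (positive ⇒ counter-clockwise traversal).

423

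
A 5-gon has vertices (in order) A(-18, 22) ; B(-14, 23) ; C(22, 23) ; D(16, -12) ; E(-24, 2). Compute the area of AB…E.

Apply the shoelace (surveyor's) formula: 2A = Σ (x_i·y_{i+1} − x_{i+1}·y_i), indices taken mod 5.
Σ = (-106) + (-828) + (-632) + (-256) + (-492) = -2314
Area = |Σ|/2 = 1157.

1157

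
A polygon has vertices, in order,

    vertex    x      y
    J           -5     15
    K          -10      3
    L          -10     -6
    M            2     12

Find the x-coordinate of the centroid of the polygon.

-359/69

Apply the surveyor's formula. First the cross-terms c_i = x_i·y_{i+1} − x_{i+1}·y_i:
  135, 90, -108, 90  ⇒  2A = 207, A = 103.5.
Then Σ (x_i + x_{i+1})·c_i = -3231, so x̄ = -3231 / (6·103.5) = -359/69.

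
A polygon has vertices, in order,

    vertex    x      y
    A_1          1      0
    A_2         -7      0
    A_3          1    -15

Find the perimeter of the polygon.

|A_1A_2| = √((-8)² + (0)²) = √64 = 8
|A_2A_3| = √((8)² + (-15)²) = √289 = 17
|A_3A_1| = √((0)² + (15)²) = √225 = 15
Perimeter = 8 + 17 + 15 = 40.

40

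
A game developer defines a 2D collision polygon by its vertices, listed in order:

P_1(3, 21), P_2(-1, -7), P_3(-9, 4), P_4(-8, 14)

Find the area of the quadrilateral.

185.5

Σ = (0) + (-67) + (-94) + (-210) = -371
Area = |Σ|/2 = 185.5.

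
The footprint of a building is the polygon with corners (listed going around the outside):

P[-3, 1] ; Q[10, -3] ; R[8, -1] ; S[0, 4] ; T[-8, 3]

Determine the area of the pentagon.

Cross-terms: -1, 14, 32, 32, 1  ⇒  Σ = 78
Area = |Σ|/2 = 39.

39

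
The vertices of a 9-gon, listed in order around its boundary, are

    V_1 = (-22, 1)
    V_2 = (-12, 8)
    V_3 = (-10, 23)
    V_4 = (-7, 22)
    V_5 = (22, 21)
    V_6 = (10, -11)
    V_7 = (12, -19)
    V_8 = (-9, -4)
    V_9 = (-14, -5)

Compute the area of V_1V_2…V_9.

Apply the surveyor's formula: 2A = Σ (x_i·y_{i+1} − x_{i+1}·y_i), indices taken mod 9.
Cross-terms: -164, -196, -59, -631, -452, -58, -219, -11, -124  ⇒  Σ = -1914
Area = |Σ|/2 = 957.

957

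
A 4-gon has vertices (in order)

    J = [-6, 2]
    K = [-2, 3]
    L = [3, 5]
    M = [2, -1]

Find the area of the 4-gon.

J→K: (-6)(3) − (-2)(2) = -14
K→L: (-2)(5) − (3)(3) = -19
L→M: (3)(-1) − (2)(5) = -13
M→J: (2)(2) − (-6)(-1) = -2
Σ = -48
Area = |Σ|/2 = 24.

24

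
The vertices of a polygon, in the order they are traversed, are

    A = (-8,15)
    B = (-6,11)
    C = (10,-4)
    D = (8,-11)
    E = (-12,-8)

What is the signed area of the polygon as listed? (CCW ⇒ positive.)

-301

Σ = (2) + (-86) + (-78) + (-196) + (-244) = -602
Signed area = Σ/2 = -301 (negative ⇒ clockwise traversal).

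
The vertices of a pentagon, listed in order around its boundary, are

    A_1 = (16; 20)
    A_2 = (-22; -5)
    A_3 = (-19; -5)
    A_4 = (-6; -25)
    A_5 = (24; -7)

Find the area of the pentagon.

Apply the shoelace (surveyor's) formula: 2A = Σ (x_i·y_{i+1} − x_{i+1}·y_i), indices taken mod 5.
A_1→A_2: (16)(-5) − (-22)(20) = 360
A_2→A_3: (-22)(-5) − (-19)(-5) = 15
A_3→A_4: (-19)(-25) − (-6)(-5) = 445
A_4→A_5: (-6)(-7) − (24)(-25) = 642
A_5→A_1: (24)(20) − (16)(-7) = 592
Σ = 2054
Area = |Σ|/2 = 1027.

1027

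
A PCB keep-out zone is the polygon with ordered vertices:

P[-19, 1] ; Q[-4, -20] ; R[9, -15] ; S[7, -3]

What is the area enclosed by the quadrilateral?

Σ = (384) + (240) + (78) + (-50) = 652
Area = |Σ|/2 = 326.

326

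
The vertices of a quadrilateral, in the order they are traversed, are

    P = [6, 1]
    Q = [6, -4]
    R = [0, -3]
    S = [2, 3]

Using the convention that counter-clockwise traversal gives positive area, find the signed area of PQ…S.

Apply the shoelace formula: 2A = Σ (x_i·y_{i+1} − x_{i+1}·y_i), indices taken mod 4.
Σ = (-30) + (-18) + (6) + (-16) = -58
Signed area = Σ/2 = -29 (negative ⇒ clockwise traversal).

-29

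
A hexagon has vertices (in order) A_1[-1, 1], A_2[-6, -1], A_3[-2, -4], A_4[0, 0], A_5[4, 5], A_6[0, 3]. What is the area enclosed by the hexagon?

Apply Gauss's area formula: 2A = Σ (x_i·y_{i+1} − x_{i+1}·y_i), indices taken mod 6.
Cross-terms: 7, 22, 0, 0, 12, 3  ⇒  Σ = 44
Area = |Σ|/2 = 22.

22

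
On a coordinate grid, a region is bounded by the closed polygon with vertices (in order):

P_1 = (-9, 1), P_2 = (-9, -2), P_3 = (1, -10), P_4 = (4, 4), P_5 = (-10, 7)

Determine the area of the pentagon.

Σ = (27) + (92) + (44) + (68) + (53) = 284
Area = |Σ|/2 = 142.

142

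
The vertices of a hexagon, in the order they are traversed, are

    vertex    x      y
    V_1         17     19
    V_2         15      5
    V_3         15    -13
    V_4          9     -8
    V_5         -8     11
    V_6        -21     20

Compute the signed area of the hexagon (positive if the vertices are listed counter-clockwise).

-553

Apply Gauss's area formula: 2A = Σ (x_i·y_{i+1} − x_{i+1}·y_i), indices taken mod 6.
Σ = (-200) + (-270) + (-3) + (35) + (71) + (-739) = -1106
Signed area = Σ/2 = -553 (negative ⇒ clockwise traversal).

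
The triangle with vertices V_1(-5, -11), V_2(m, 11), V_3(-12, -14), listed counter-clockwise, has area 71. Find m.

The doubled signed area Σ (x_i y_{i+1} − x_{i+1} y_i) is linear in m.
With m=0 it equals 139; the coefficient of m is -3 (from the two edges through V_2).
So -3·m + 139 = 2·71 = 142 ⇒ m = -1.

-1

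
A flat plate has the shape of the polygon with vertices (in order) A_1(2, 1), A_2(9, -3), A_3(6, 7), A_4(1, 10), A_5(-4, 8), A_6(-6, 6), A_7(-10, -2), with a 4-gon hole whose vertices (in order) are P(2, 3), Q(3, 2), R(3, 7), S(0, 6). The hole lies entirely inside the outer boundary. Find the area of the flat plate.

Outer boundary:
Apply Gauss's area formula: 2A = Σ (x_i·y_{i+1} − x_{i+1}·y_i), indices taken mod 7.
Σ = (-15) + (81) + (53) + (48) + (24) + (72) + (-6) = 257
Area = |Σ|/2 = 128.5.
Hole:
Apply the surveyor's formula: 2A = Σ (x_i·y_{i+1} − x_{i+1}·y_i), indices taken mod 4.
Σ = (-5) + (15) + (18) + (-12) = 16
Area = |Σ|/2 = 8.
Net area = 128.5 − 8 = 120.5.

120.5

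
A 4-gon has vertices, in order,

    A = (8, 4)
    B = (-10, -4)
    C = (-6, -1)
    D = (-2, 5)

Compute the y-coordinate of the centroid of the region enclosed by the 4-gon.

Apply the shoelace (surveyor's) formula. First the cross-terms c_i = x_i·y_{i+1} − x_{i+1}·y_i:
  8, -14, -32, -48  ⇒  2A = -86, A = -43.
Then Σ (y_i + y_{i+1})·c_i = -490, so ȳ = -490 / (6·(-43)) = 245/129.

245/129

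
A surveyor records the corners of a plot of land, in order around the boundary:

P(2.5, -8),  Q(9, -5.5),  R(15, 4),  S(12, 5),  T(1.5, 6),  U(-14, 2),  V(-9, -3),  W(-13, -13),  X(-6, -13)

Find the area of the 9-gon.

332.375

Apply the shoelace formula: 2A = Σ (x_i·y_{i+1} − x_{i+1}·y_i), indices taken mod 9.
Cross-terms: 58.25, 118.5, 27, 64.5, 87, 60, 78, 91, 80.5  ⇒  Σ = 664.75
Area = |Σ|/2 = 332.375.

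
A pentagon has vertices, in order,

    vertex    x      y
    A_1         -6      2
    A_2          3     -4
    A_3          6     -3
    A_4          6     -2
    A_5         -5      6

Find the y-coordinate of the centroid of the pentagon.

Apply the surveyor's formula. First the cross-terms c_i = x_i·y_{i+1} − x_{i+1}·y_i:
  18, 15, 6, 26, 26  ⇒  2A = 91, A = 45.5.
Then Σ (y_i + y_{i+1})·c_i = 141, so ȳ = 141 / (6·45.5) = 47/91.

47/91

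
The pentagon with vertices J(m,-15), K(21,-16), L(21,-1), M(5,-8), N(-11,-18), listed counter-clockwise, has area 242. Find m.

The doubled signed area Σ (x_i y_{i+1} − x_{i+1} y_i) is linear in m.
With m=0 it equals 454; the coefficient of m is 2 (from the two edges through J).
So 2·m + 454 = 2·242 = 484 ⇒ m = 15.

15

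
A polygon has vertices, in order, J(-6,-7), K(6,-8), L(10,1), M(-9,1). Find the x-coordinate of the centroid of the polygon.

Apply Gauss's area formula. First the cross-terms c_i = x_i·y_{i+1} − x_{i+1}·y_i:
  90, 86, 19, 69  ⇒  2A = 264, A = 132.
Then Σ (x_i + x_{i+1})·c_i = 360, so x̄ = 360 / (6·132) = 5/11.

5/11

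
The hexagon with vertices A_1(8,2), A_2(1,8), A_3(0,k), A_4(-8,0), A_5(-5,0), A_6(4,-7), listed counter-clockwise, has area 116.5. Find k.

8

The doubled signed area Σ (x_i y_{i+1} − x_{i+1} y_i) is linear in k.
With k=0 it equals 161; the coefficient of k is 9 (from the two edges through A_3).
So 9·k + 161 = 2·116.5 = 233 ⇒ k = 8.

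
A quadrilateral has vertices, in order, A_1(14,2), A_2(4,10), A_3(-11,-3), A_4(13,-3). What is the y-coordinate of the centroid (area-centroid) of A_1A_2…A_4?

Apply Gauss's area formula. First the cross-terms c_i = x_i·y_{i+1} − x_{i+1}·y_i:
  132, 98, 72, 68  ⇒  2A = 370, A = 185.
Then Σ (y_i + y_{i+1})·c_i = 1770, so ȳ = 1770 / (6·185) = 59/37.

59/37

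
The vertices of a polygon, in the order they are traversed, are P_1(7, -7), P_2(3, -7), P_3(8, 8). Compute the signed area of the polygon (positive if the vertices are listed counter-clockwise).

Apply Gauss's area formula: 2A = Σ (x_i·y_{i+1} − x_{i+1}·y_i), indices taken mod 3.
Σ = (-28) + (80) + (-112) = -60
Signed area = Σ/2 = -30 (negative ⇒ clockwise traversal).

-30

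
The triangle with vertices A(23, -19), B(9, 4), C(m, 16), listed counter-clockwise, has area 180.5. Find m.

-14

The doubled signed area Σ (x_i y_{i+1} − x_{i+1} y_i) is linear in m.
With m=0 it equals 39; the coefficient of m is -23 (from the two edges through C).
So -23·m + 39 = 2·180.5 = 361 ⇒ m = -14.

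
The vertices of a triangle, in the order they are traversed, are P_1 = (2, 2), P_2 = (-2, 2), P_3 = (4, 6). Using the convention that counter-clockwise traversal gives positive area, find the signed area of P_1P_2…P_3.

Apply the shoelace formula: 2A = Σ (x_i·y_{i+1} − x_{i+1}·y_i), indices taken mod 3.
Σ = (8) + (-20) + (-4) = -16
Signed area = Σ/2 = -8 (negative ⇒ clockwise traversal).

-8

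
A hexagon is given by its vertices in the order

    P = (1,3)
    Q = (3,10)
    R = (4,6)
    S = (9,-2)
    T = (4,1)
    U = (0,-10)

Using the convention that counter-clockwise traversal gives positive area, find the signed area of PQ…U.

-48

Apply the shoelace formula: 2A = Σ (x_i·y_{i+1} − x_{i+1}·y_i), indices taken mod 6.
Σ = (1) + (-22) + (-62) + (17) + (-40) + (10) = -96
Signed area = Σ/2 = -48 (negative ⇒ clockwise traversal).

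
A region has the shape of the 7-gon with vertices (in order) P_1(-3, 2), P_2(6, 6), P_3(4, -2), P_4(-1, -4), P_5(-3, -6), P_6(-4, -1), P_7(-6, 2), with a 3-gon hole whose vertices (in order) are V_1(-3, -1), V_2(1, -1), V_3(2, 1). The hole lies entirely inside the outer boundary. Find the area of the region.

Outer boundary:
Apply the shoelace formula: 2A = Σ (x_i·y_{i+1} − x_{i+1}·y_i), indices taken mod 7.
P_1→P_2: (-3)(6) − (6)(2) = -30
P_2→P_3: (6)(-2) − (4)(6) = -36
P_3→P_4: (4)(-4) − (-1)(-2) = -18
P_4→P_5: (-1)(-6) − (-3)(-4) = -6
P_5→P_6: (-3)(-1) − (-4)(-6) = -21
P_6→P_7: (-4)(2) − (-6)(-1) = -14
P_7→P_1: (-6)(2) − (-3)(2) = -6
Σ = -131
Area = |Σ|/2 = 65.5.
Hole:
Apply the shoelace (surveyor's) formula: 2A = Σ (x_i·y_{i+1} − x_{i+1}·y_i), indices taken mod 3.
Σ = (4) + (3) + (1) = 8
Area = |Σ|/2 = 4.
Net area = 65.5 − 4 = 61.5.

61.5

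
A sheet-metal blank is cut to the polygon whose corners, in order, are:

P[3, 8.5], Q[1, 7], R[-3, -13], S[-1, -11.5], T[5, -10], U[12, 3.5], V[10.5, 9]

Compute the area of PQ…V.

190.25

Apply the shoelace formula: 2A = Σ (x_i·y_{i+1} − x_{i+1}·y_i), indices taken mod 7.
P→Q: (3)(7) − (1)(8.5) = 12.5
Q→R: (1)(-13) − (-3)(7) = 8
R→S: (-3)(-11.5) − (-1)(-13) = 21.5
S→T: (-1)(-10) − (5)(-11.5) = 67.5
T→U: (5)(3.5) − (12)(-10) = 137.5
U→V: (12)(9) − (10.5)(3.5) = 71.25
V→P: (10.5)(8.5) − (3)(9) = 62.25
Σ = 380.5
Area = |Σ|/2 = 190.25.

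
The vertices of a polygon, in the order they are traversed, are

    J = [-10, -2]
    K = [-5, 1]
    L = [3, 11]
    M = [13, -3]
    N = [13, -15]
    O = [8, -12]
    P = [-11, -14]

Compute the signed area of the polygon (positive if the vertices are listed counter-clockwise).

Apply the shoelace formula: 2A = Σ (x_i·y_{i+1} − x_{i+1}·y_i), indices taken mod 7.
Σ = (-20) + (-58) + (-152) + (-156) + (-36) + (-244) + (-118) = -784
Signed area = Σ/2 = -392 (negative ⇒ clockwise traversal).

-392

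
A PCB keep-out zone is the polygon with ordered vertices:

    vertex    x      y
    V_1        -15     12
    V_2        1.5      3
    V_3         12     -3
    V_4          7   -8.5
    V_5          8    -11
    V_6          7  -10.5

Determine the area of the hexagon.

137

Apply the shoelace formula: 2A = Σ (x_i·y_{i+1} − x_{i+1}·y_i), indices taken mod 6.
Σ = (-63) + (-40.5) + (-81) + (-9) + (-7) + (-73.5) = -274
Area = |Σ|/2 = 137.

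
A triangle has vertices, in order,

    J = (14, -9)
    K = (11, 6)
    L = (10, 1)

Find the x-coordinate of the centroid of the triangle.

Apply the surveyor's formula. First the cross-terms c_i = x_i·y_{i+1} − x_{i+1}·y_i:
  183, -49, -104  ⇒  2A = 30, A = 15.
Then Σ (x_i + x_{i+1})·c_i = 1050, so x̄ = 1050 / (6·15) = 35/3.

35/3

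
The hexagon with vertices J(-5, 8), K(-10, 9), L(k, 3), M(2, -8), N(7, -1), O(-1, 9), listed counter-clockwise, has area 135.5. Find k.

-7

Write out the shoelace sum; only the two edges meeting at L involve k:
2·Area = [((-10)·3 − k·9) + (k·(-8) − 2·3)] + 188
       = -17·k + 152 = 271
⇒ k = -7.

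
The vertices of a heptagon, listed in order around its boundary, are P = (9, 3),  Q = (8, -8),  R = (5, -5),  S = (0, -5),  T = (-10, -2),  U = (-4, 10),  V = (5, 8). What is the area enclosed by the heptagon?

209

Apply the surveyor's formula: 2A = Σ (x_i·y_{i+1} − x_{i+1}·y_i), indices taken mod 7.
Cross-terms: -96, 0, -25, -50, -108, -82, -57  ⇒  Σ = -418
Area = |Σ|/2 = 209.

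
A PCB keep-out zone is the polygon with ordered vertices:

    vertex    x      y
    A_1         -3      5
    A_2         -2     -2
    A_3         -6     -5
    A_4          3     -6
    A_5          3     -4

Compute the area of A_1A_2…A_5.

37

Apply the shoelace (surveyor's) formula: 2A = Σ (x_i·y_{i+1} − x_{i+1}·y_i), indices taken mod 5.
Σ = (16) + (-2) + (51) + (6) + (3) = 74
Area = |Σ|/2 = 37.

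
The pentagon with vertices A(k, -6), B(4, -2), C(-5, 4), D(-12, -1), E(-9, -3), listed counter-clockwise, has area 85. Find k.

The doubled signed area Σ (x_i y_{i+1} − x_{i+1} y_i) is linear in k.
With k=0 it equals 164; the coefficient of k is 1 (from the two edges through A).
So 1·k + 164 = 2·85 = 170 ⇒ k = 6.

6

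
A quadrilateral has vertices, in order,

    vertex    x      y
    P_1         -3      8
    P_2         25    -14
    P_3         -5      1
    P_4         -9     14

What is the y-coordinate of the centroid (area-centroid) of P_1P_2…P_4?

1/21

Apply Gauss's area formula. First the cross-terms c_i = x_i·y_{i+1} − x_{i+1}·y_i:
  -158, -45, -61, -30  ⇒  2A = -294, A = -147.
Then Σ (y_i + y_{i+1})·c_i = -42, so ȳ = -42 / (6·(-147)) = 1/21.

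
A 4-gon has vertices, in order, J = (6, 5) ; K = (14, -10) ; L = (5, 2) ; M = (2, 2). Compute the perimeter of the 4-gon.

|JK| = √((8)² + (-15)²) = √289 = 17
|KL| = √((-9)² + (12)²) = √225 = 15
|LM| = √((-3)² + (0)²) = √9 = 3
|MJ| = √((4)² + (3)²) = √25 = 5
Perimeter = 17 + 15 + 3 + 5 = 40.

40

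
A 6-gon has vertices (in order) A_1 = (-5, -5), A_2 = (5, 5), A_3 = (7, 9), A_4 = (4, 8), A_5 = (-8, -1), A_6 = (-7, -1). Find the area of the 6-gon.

Apply the shoelace formula: 2A = Σ (x_i·y_{i+1} − x_{i+1}·y_i), indices taken mod 6.
Σ = (0) + (10) + (20) + (60) + (1) + (30) = 121
Area = |Σ|/2 = 60.5.

60.5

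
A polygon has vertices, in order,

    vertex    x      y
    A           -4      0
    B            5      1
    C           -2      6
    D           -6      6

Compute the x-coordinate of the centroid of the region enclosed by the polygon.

-85/57

Apply the shoelace (surveyor's) formula. First the cross-terms c_i = x_i·y_{i+1} − x_{i+1}·y_i:
  -4, 32, 24, 24  ⇒  2A = 76, A = 38.
Then Σ (x_i + x_{i+1})·c_i = -340, so x̄ = -340 / (6·38) = -85/57.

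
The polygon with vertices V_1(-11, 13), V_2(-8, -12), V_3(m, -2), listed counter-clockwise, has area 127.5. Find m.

Write out the shoelace sum; only the two edges meeting at V_3 involve m:
2·Area = [((-8)·(-2) − m·(-12)) + (m·13 − (-11)·(-2))] + 236
       = 25·m + 230 = 255
⇒ m = 1.

1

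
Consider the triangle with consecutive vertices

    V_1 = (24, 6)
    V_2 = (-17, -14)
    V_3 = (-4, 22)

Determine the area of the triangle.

608

Σ = (-234) + (-430) + (-552) = -1216
Area = |Σ|/2 = 608.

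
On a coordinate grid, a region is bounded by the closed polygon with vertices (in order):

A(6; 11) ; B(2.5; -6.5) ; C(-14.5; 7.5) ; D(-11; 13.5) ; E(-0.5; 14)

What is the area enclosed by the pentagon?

Σ = (-66.5) + (-75.5) + (-113.25) + (-147.25) + (-89.5) = -492
Area = |Σ|/2 = 246.

246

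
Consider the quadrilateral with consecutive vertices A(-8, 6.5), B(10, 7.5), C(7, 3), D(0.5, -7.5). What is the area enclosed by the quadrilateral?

129.125

A→B: (-8)(7.5) − (10)(6.5) = -125
B→C: (10)(3) − (7)(7.5) = -22.5
C→D: (7)(-7.5) − (0.5)(3) = -54
D→A: (0.5)(6.5) − (-8)(-7.5) = -56.75
Σ = -258.25
Area = |Σ|/2 = 129.125.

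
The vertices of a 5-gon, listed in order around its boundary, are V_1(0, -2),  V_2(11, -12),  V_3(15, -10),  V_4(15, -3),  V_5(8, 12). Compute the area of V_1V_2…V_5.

Σ = (22) + (70) + (105) + (204) + (-16) = 385
Area = |Σ|/2 = 192.5.

192.5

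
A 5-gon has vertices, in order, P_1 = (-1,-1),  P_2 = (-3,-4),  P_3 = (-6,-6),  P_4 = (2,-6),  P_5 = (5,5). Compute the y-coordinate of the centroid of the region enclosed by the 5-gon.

Apply the surveyor's formula. First the cross-terms c_i = x_i·y_{i+1} − x_{i+1}·y_i:
  1, -6, 48, 40, 0  ⇒  2A = 83, A = 41.5.
Then Σ (y_i + y_{i+1})·c_i = -561, so ȳ = -561 / (6·41.5) = -187/83.

-187/83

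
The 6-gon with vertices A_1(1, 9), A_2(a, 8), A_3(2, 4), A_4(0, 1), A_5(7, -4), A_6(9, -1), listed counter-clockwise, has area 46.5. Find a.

The doubled signed area Σ (x_i y_{i+1} − x_{i+1} y_i) is linear in a.
With a=0 it equals 98; the coefficient of a is -5 (from the two edges through A_2).
So -5·a + 98 = 2·46.5 = 93 ⇒ a = 1.

1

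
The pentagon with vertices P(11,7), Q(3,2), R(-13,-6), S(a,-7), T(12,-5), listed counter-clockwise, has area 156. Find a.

-11

The doubled signed area Σ (x_i y_{i+1} − x_{i+1} y_i) is linear in a.
With a=0 it equals 323; the coefficient of a is 1 (from the two edges through S).
So 1·a + 323 = 2·156 = 312 ⇒ a = -11.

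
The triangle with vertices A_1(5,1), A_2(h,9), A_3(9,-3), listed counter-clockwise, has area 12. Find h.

-9

Write out the shoelace sum; only the two edges meeting at A_2 involve h:
2·Area = [(5·9 − h·1) + (h·(-3) − 9·9)] + 24
       = -4·h + -12 = 24
⇒ h = -9.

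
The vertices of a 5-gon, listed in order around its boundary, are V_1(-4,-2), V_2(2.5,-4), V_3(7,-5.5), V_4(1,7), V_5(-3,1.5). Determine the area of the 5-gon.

62.125

Apply the shoelace (surveyor's) formula: 2A = Σ (x_i·y_{i+1} − x_{i+1}·y_i), indices taken mod 5.
Σ = (21) + (14.25) + (54.5) + (22.5) + (12) = 124.25
Area = |Σ|/2 = 62.125.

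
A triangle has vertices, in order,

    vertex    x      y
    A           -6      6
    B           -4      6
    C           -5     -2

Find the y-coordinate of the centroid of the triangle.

Apply the shoelace formula. First the cross-terms c_i = x_i·y_{i+1} − x_{i+1}·y_i:
  -12, 38, -42  ⇒  2A = -16, A = -8.
Then Σ (y_i + y_{i+1})·c_i = -160, so ȳ = -160 / (6·(-8)) = 10/3.

10/3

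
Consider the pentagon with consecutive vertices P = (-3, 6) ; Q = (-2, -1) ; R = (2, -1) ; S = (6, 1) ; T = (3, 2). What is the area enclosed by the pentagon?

30

P→Q: (-3)(-1) − (-2)(6) = 15
Q→R: (-2)(-1) − (2)(-1) = 4
R→S: (2)(1) − (6)(-1) = 8
S→T: (6)(2) − (3)(1) = 9
T→P: (3)(6) − (-3)(2) = 24
Σ = 60
Area = |Σ|/2 = 30.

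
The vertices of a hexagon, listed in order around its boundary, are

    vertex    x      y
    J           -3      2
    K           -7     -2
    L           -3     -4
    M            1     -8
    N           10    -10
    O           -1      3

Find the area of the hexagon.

83.5

Apply the shoelace formula: 2A = Σ (x_i·y_{i+1} − x_{i+1}·y_i), indices taken mod 6.
Cross-terms: 20, 22, 28, 70, 20, 7  ⇒  Σ = 167
Area = |Σ|/2 = 83.5.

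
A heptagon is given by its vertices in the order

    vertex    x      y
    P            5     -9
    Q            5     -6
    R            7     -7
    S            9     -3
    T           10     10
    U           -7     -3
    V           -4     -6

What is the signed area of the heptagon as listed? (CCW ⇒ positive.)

Σ = (15) + (7) + (42) + (120) + (40) + (30) + (66) = 320
Signed area = Σ/2 = 160 (positive ⇒ counter-clockwise traversal).

160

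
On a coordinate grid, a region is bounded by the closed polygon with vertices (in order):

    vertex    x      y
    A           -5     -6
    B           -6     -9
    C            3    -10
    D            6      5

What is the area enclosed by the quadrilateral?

80

Apply Gauss's area formula: 2A = Σ (x_i·y_{i+1} − x_{i+1}·y_i), indices taken mod 4.
A→B: (-5)(-9) − (-6)(-6) = 9
B→C: (-6)(-10) − (3)(-9) = 87
C→D: (3)(5) − (6)(-10) = 75
D→A: (6)(-6) − (-5)(5) = -11
Σ = 160
Area = |Σ|/2 = 80.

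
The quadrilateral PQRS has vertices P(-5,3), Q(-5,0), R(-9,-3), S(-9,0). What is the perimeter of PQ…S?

|PQ| = √((0)² + (-3)²) = √9 = 3
|QR| = √((-4)² + (-3)²) = √25 = 5
|RS| = √((0)² + (3)²) = √9 = 3
|SP| = √((4)² + (3)²) = √25 = 5
Perimeter = 3 + 5 + 3 + 5 = 16.

16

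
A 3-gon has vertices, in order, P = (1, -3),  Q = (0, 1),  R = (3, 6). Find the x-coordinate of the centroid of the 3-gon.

4/3

Apply the shoelace (surveyor's) formula. First the cross-terms c_i = x_i·y_{i+1} − x_{i+1}·y_i:
  1, -3, -15  ⇒  2A = -17, A = -8.5.
Then Σ (x_i + x_{i+1})·c_i = -68, so x̄ = -68 / (6·(-8.5)) = 4/3.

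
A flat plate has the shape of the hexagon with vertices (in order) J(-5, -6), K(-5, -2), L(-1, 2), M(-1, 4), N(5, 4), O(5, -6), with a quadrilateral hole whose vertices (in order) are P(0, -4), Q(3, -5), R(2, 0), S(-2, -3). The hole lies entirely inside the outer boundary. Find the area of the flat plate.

72

Outer boundary:
Apply the shoelace formula: 2A = Σ (x_i·y_{i+1} − x_{i+1}·y_i), indices taken mod 6.
Cross-terms: -20, -12, -2, -24, -50, -60  ⇒  Σ = -168
Area = |Σ|/2 = 84.
Hole:
Apply the shoelace formula: 2A = Σ (x_i·y_{i+1} − x_{i+1}·y_i), indices taken mod 4.
Σ = (12) + (10) + (-6) + (8) = 24
Area = |Σ|/2 = 12.
Net area = 84 − 12 = 72.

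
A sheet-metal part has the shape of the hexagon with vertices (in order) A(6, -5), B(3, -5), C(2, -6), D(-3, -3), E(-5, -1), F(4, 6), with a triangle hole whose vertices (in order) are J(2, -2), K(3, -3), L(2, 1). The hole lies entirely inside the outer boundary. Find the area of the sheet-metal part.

Outer boundary:
Apply the surveyor's formula: 2A = Σ (x_i·y_{i+1} − x_{i+1}·y_i), indices taken mod 6.
Cross-terms: -15, -8, -24, -12, -26, -56  ⇒  Σ = -141
Area = |Σ|/2 = 70.5.
Hole:
Apply the shoelace formula: 2A = Σ (x_i·y_{i+1} − x_{i+1}·y_i), indices taken mod 3.
Cross-terms: 0, 9, -6  ⇒  Σ = 3
Area = |Σ|/2 = 1.5.
Net area = 70.5 − 1.5 = 69.

69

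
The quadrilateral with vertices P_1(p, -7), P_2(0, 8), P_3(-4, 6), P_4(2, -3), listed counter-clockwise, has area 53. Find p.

Write out the shoelace sum; only the two edges meeting at P_1 involve p:
2·Area = [(2·(-7) − p·(-3)) + (p·8 − 0·(-7))] + 32
       = 11·p + 18 = 106
⇒ p = 8.

8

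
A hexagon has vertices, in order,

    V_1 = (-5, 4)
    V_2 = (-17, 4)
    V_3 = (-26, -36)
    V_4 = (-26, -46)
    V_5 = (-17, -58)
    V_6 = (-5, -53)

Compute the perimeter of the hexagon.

|V_1V_2| = √((-12)² + (0)²) = √144 = 12
|V_2V_3| = √((-9)² + (-40)²) = √1681 = 41
|V_3V_4| = √((0)² + (-10)²) = √100 = 10
|V_4V_5| = √((9)² + (-12)²) = √225 = 15
|V_5V_6| = √((12)² + (5)²) = √169 = 13
|V_6V_1| = √((0)² + (57)²) = √3249 = 57
Perimeter = 12 + 41 + 10 + 15 + 13 + 57 = 148.

148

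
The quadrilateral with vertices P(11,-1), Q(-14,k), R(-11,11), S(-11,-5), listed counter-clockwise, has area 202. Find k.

15

The doubled signed area Σ (x_i y_{i+1} − x_{i+1} y_i) is linear in k.
With k=0 it equals 74; the coefficient of k is 22 (from the two edges through Q).
So 22·k + 74 = 2·202 = 404 ⇒ k = 15.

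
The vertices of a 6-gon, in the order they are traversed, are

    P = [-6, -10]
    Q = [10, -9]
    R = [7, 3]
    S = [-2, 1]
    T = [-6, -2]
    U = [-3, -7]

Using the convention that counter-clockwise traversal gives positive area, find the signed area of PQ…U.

Cross-terms: 154, 93, 13, 10, 36, -12  ⇒  Σ = 294
Signed area = Σ/2 = 147 (positive ⇒ counter-clockwise traversal).

147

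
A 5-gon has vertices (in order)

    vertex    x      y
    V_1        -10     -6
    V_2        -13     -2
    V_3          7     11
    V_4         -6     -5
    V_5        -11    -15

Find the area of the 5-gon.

102.5

V_1→V_2: (-10)(-2) − (-13)(-6) = -58
V_2→V_3: (-13)(11) − (7)(-2) = -129
V_3→V_4: (7)(-5) − (-6)(11) = 31
V_4→V_5: (-6)(-15) − (-11)(-5) = 35
V_5→V_1: (-11)(-6) − (-10)(-15) = -84
Σ = -205
Area = |Σ|/2 = 102.5.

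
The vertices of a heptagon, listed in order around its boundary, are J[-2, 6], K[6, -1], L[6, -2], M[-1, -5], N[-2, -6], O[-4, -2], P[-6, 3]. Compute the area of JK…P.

Σ = (-34) + (-6) + (-32) + (-4) + (-20) + (-24) + (-30) = -150
Area = |Σ|/2 = 75.

75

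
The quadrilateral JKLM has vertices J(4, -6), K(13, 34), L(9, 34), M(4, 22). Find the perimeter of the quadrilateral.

|JK| = √((9)² + (40)²) = √1681 = 41
|KL| = √((-4)² + (0)²) = √16 = 4
|LM| = √((-5)² + (-12)²) = √169 = 13
|MJ| = √((0)² + (-28)²) = √784 = 28
Perimeter = 41 + 4 + 13 + 28 = 86.

86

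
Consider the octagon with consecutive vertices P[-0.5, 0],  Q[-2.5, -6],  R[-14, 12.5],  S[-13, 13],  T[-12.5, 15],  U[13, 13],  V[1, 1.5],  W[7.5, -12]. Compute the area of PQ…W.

272.25

Σ = (3) + (-115.25) + (-19.5) + (-32.5) + (-357.5) + (6.5) + (-23.25) + (-6) = -544.5
Area = |Σ|/2 = 272.25.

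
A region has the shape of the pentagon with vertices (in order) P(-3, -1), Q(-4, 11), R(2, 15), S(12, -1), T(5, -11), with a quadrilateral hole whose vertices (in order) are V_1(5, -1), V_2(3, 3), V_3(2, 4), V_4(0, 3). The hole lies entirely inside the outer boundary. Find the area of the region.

225.5

Outer boundary:
Apply the shoelace (surveyor's) formula: 2A = Σ (x_i·y_{i+1} − x_{i+1}·y_i), indices taken mod 5.
Σ = (-37) + (-82) + (-182) + (-127) + (-38) = -466
Area = |Σ|/2 = 233.
Hole:
Apply the shoelace (surveyor's) formula: 2A = Σ (x_i·y_{i+1} − x_{i+1}·y_i), indices taken mod 4.
V_1→V_2: (5)(3) − (3)(-1) = 18
V_2→V_3: (3)(4) − (2)(3) = 6
V_3→V_4: (2)(3) − (0)(4) = 6
V_4→V_1: (0)(-1) − (5)(3) = -15
Σ = 15
Area = |Σ|/2 = 7.5.
Net area = 233 − 7.5 = 225.5.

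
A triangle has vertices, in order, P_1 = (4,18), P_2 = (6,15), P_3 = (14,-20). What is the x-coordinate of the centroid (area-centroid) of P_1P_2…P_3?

8

Apply Gauss's area formula. First the cross-terms c_i = x_i·y_{i+1} − x_{i+1}·y_i:
  -48, -330, 332  ⇒  2A = -46, A = -23.
Then Σ (x_i + x_{i+1})·c_i = -1104, so x̄ = -1104 / (6·(-23)) = 8.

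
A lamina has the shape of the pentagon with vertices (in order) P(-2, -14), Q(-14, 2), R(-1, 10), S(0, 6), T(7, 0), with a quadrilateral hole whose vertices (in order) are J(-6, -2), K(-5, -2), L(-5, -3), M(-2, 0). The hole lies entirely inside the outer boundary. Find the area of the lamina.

Outer boundary:
Apply the shoelace formula: 2A = Σ (x_i·y_{i+1} − x_{i+1}·y_i), indices taken mod 5.
Σ = (-200) + (-138) + (-6) + (-42) + (-98) = -484
Area = |Σ|/2 = 242.
Hole:
Cross-terms: 2, 5, -6, 4  ⇒  Σ = 5
Area = |Σ|/2 = 2.5.
Net area = 242 − 2.5 = 239.5.

239.5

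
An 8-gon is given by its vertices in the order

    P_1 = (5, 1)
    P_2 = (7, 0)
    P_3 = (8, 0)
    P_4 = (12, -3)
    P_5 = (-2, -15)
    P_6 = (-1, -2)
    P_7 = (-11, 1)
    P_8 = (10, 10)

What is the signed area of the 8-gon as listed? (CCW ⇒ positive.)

Apply Gauss's area formula: 2A = Σ (x_i·y_{i+1} − x_{i+1}·y_i), indices taken mod 8.
Σ = (-7) + (0) + (-24) + (-186) + (-11) + (-23) + (-120) + (-40) = -411
Signed area = Σ/2 = -205.5 (negative ⇒ clockwise traversal).

-205.5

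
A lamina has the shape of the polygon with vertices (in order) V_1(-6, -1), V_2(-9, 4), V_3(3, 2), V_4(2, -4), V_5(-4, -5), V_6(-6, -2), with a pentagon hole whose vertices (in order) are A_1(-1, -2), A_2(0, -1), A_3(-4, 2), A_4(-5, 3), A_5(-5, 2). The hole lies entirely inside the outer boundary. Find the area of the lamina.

Outer boundary:
V_1→V_2: (-6)(4) − (-9)(-1) = -33
V_2→V_3: (-9)(2) − (3)(4) = -30
V_3→V_4: (3)(-4) − (2)(2) = -16
V_4→V_5: (2)(-5) − (-4)(-4) = -26
V_5→V_6: (-4)(-2) − (-6)(-5) = -22
V_6→V_1: (-6)(-1) − (-6)(-2) = -6
Σ = -133
Area = |Σ|/2 = 66.5.
Hole:
Apply the shoelace formula: 2A = Σ (x_i·y_{i+1} − x_{i+1}·y_i), indices taken mod 5.
Cross-terms: 1, -4, -2, 5, 12  ⇒  Σ = 12
Area = |Σ|/2 = 6.
Net area = 66.5 − 6 = 60.5.

60.5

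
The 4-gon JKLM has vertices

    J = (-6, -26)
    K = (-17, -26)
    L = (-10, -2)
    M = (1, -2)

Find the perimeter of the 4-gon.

72

|JK| = √((-11)² + (0)²) = √121 = 11
|KL| = √((7)² + (24)²) = √625 = 25
|LM| = √((11)² + (0)²) = √121 = 11
|MJ| = √((-7)² + (-24)²) = √625 = 25
Perimeter = 11 + 25 + 11 + 25 = 72.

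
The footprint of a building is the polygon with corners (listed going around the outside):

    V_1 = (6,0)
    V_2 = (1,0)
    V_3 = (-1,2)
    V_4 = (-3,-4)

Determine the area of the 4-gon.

18

Apply the surveyor's formula: 2A = Σ (x_i·y_{i+1} − x_{i+1}·y_i), indices taken mod 4.
Σ = (0) + (2) + (10) + (24) = 36
Area = |Σ|/2 = 18.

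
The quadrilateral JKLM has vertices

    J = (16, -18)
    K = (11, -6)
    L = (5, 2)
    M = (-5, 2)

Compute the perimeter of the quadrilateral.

|JK| = √((-5)² + (12)²) = √169 = 13
|KL| = √((-6)² + (8)²) = √100 = 10
|LM| = √((-10)² + (0)²) = √100 = 10
|MJ| = √((21)² + (-20)²) = √841 = 29
Perimeter = 13 + 10 + 10 + 29 = 62.

62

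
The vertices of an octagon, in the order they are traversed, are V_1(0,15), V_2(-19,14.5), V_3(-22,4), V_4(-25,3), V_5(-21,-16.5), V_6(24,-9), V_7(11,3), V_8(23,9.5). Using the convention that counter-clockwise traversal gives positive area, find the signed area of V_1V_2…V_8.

1087

Apply the shoelace formula: 2A = Σ (x_i·y_{i+1} − x_{i+1}·y_i), indices taken mod 8.
Σ = (285) + (243) + (34) + (475.5) + (585) + (171) + (35.5) + (345) = 2174
Signed area = Σ/2 = 1087 (positive ⇒ counter-clockwise traversal).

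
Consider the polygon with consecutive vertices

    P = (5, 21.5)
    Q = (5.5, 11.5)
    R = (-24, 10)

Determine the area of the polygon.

147.875

P→Q: (5)(11.5) − (5.5)(21.5) = -60.75
Q→R: (5.5)(10) − (-24)(11.5) = 331
R→P: (-24)(21.5) − (5)(10) = -566
Σ = -295.75
Area = |Σ|/2 = 147.875.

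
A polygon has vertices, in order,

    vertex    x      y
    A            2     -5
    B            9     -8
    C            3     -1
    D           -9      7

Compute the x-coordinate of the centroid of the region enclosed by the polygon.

Apply the shoelace (surveyor's) formula. First the cross-terms c_i = x_i·y_{i+1} − x_{i+1}·y_i:
  29, 15, 12, 31  ⇒  2A = 87, A = 43.5.
Then Σ (x_i + x_{i+1})·c_i = 210, so x̄ = 210 / (6·43.5) = 70/87.

70/87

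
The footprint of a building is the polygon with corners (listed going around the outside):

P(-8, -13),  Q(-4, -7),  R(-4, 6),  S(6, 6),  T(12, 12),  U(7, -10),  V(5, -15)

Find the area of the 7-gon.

Cross-terms: 4, -52, -60, 0, -204, -55, -185  ⇒  Σ = -552
Area = |Σ|/2 = 276.

276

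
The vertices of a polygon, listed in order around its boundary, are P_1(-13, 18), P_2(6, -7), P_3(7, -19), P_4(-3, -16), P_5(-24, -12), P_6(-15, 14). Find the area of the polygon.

Cross-terms: -17, -65, -169, -348, -516, -88  ⇒  Σ = -1203
Area = |Σ|/2 = 601.5.

601.5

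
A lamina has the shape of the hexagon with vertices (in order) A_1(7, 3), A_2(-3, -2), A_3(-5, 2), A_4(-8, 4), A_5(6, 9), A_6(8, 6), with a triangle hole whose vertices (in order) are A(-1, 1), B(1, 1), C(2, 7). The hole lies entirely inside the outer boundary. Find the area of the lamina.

Outer boundary:
A_1→A_2: (7)(-2) − (-3)(3) = -5
A_2→A_3: (-3)(2) − (-5)(-2) = -16
A_3→A_4: (-5)(4) − (-8)(2) = -4
A_4→A_5: (-8)(9) − (6)(4) = -96
A_5→A_6: (6)(6) − (8)(9) = -36
A_6→A_1: (8)(3) − (7)(6) = -18
Σ = -175
Area = |Σ|/2 = 87.5.
Hole:
Apply Gauss's area formula: 2A = Σ (x_i·y_{i+1} − x_{i+1}·y_i), indices taken mod 3.
Cross-terms: -2, 5, 9  ⇒  Σ = 12
Area = |Σ|/2 = 6.
Net area = 87.5 − 6 = 81.5.

81.5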